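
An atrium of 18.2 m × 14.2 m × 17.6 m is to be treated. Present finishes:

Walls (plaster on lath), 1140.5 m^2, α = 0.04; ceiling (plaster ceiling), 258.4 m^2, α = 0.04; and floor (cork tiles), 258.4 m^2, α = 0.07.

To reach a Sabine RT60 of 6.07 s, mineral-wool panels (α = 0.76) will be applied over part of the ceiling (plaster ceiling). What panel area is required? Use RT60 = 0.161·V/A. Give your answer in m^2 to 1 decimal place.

A₁ = Σ Sᵢαᵢ = 1140.5·0.04 + 258.4·0.04 + 258.4·0.07 = 74.044 sabins.
Required A₂ = 0.161·4548.544/6.07 = 120.645 sabins.
Absorption to add: 120.645 − 74.044 = 46.601 sabins.
Net gain per m^2: Δα = 0.76 − 0.04 = 0.72.
Panel area = 46.601 / 0.72 = 64.7 m^2.

64.7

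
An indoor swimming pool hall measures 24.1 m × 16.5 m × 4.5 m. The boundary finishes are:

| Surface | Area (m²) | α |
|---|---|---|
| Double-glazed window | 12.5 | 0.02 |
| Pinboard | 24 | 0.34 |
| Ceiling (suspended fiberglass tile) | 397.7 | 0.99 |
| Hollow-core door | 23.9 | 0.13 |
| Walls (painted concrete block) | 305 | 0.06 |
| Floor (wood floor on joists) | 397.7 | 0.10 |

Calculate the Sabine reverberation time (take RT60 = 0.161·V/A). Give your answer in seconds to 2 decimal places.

0.62 sec

A = Σ Sᵢαᵢ = 12.5*0.02 + 24*0.34 + 397.7*0.99 + 23.9*0.13 + 305*0.06 + 397.7*0.10 = 463.310 sabins.
V = 24.1·16.5·4.5 = 1789.425 m³.
Sabine: RT60 = 0.161 × 1789.425 / 463.310 = 0.62 s.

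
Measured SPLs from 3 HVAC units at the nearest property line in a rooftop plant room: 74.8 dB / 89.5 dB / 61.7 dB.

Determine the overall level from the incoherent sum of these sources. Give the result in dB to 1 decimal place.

Σ 10^(Lᵢ/10) = 9.229e+08.
Back to dB: 10·log₁₀ Σ = 89.7 dB.

89.7 dB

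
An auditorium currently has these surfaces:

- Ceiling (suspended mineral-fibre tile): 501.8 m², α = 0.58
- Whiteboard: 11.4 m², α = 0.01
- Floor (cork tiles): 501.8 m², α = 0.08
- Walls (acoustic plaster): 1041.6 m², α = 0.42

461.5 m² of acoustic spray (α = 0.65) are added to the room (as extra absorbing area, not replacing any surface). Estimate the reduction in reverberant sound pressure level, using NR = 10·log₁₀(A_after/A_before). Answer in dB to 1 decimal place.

A_before = Σ Sᵢαᵢ = 501.8*0.58 + 11.4*0.01 + 501.8*0.08 + 1041.6*0.42 = 768.774 sabins.
Treatment contributes 461.5·0.65 = 299.975 sabins.
New total A_after = 1068.749 sabins.
Reduction = 10 log₁₀(A_after/A_before) = 10 log₁₀(1.3902) = 1.4 dB.

1.4 dB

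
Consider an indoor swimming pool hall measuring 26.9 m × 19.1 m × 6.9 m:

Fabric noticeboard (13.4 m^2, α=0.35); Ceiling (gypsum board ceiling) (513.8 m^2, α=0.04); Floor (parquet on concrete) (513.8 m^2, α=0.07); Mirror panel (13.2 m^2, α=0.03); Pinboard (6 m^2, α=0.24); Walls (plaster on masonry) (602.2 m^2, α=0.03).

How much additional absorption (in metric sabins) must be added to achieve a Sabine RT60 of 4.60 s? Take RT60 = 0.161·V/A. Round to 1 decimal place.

43.0 sabins

A₁ = Σ Sᵢαᵢ = 13.4*0.35 + 513.8*0.04 + 513.8*0.07 + 13.2*0.03 + 6*0.24 + 602.2*0.03 = 81.110 sabins.
Target A₂ = 0.161·3545.151/4.60 = 124.080 sabins (V = 3545.151 m³).
ΔA = A₂ − A₁ = 124.080 − 81.110 = 43.0 sabins.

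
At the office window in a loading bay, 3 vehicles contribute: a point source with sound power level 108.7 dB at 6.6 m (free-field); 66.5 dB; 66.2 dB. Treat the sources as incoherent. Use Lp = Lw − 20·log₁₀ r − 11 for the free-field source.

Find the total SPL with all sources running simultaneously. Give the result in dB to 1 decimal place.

81.6 dB

Source at 6.6 m: Lp = 108.7 − 20·log₁₀(6.6) − 11 = 81.3 dB.
Converting to relative power and adding: 10^(81.3/10) + 10^(66.5/10) + 10^(66.2/10) = 1.435e+08.
Back to dB: 10·log₁₀ Σ = 81.6 dB.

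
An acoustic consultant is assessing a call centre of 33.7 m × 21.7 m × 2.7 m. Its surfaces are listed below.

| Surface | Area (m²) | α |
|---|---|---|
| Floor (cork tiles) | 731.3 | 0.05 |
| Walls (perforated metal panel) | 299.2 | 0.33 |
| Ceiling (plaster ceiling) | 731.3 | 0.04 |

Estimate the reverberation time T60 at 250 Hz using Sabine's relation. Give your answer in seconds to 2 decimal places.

Equivalent absorption area: A = 731.3·0.05 + 299.2·0.33 + 731.3·0.04 = 164.553 m².
Room volume: 1974.483 m³.
Sabine: RT60 = 0.161 × 1974.483 / 164.553 = 1.93 s.

1.93 seconds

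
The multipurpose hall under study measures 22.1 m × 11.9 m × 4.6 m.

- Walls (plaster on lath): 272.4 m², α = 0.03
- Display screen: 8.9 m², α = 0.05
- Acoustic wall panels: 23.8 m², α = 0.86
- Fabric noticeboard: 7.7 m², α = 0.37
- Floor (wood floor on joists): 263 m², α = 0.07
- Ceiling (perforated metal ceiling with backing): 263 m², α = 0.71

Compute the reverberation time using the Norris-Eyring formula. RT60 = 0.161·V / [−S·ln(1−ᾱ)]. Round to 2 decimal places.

S = Σ Sᵢ = 838.8 m².
Σ(Sᵢαᵢ) = 272.4·0.03 + 8.9·0.05 + 23.8·0.86 + 7.7·0.37 + 263·0.07 + 263·0.71 = 237.074.
ᾱ = 237.074 / 838.8 = 0.2826.
Eyring denominator: −S ln(1−ᾱ) = 278.584.
V = 22.1 × 11.9 × 4.6 = 1209.754 m³.
T = 0.161·V/[−S·ln(1−ᾱ)] = 0.161·1209.754/278.584 = 0.70 s.

0.70 sec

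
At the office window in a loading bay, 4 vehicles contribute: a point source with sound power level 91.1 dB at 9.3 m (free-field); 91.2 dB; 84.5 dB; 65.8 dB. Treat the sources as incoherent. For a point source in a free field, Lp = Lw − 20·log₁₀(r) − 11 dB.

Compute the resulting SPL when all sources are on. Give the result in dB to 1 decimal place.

Source at 9.3 m: Lp = 91.1 − 20·log₁₀(9.3) − 11 = 60.7 dB.
Sum in the linear (power) domain: Σ 10^(Lᵢ/10) = 10^(60.7/10) + 10^(91.2/10) + 10^(84.5/10) + 10^(65.8/10) = 1.605e+09.
Back to dB: 10·log₁₀ Σ = 92.1 dB.

92.1 dB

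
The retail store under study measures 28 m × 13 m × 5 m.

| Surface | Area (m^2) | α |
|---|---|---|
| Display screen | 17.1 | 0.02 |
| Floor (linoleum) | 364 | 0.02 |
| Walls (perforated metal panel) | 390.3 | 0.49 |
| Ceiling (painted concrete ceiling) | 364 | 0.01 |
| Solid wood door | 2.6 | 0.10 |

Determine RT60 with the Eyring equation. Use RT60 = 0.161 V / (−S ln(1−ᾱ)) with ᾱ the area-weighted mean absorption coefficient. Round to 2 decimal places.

1.31 sec

Total surface area S = 17.1 + 364 + 390.3 + 364 + 2.6 = 1138.0 m^2.
Σ(Sᵢαᵢ) = 17.1×0.02 + 364×0.02 + 390.3×0.49 + 364×0.01 + 2.6×0.10 = 202.769.
ᾱ = 202.769 / 1138.0 = 0.1782.
−S·ln(1−ᾱ) = −1138.0 × ln(1 − 0.1782) = 223.342.
V = 28 × 13 × 5 = 1820 m³.
RT60 = 0.161 × 1820 / 223.342 = 1.31 s.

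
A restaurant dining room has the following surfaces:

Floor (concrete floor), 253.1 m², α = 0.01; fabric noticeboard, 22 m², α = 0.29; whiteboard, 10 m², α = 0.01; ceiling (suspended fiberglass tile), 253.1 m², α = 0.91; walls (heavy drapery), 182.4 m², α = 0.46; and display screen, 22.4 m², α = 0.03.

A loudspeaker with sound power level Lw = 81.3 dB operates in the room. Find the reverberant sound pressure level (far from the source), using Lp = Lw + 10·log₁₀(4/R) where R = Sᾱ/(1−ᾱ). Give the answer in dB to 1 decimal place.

Σ(Sᵢαᵢ) = 253.1×0.01 + 22×0.29 + 10×0.01 + 253.1×0.91 + 182.4×0.46 + 22.4×0.03 = 323.908; total area S = 743.0 m².
ᾱ = 323.908/743.0 = 0.4359; R = Sᾱ/(1−ᾱ) = 323.908/(1−0.4359) = 574.203 m².
Lp = Lw + 10 log₁₀(4/R) = 81.3 -21.57 = 59.7 dB.

59.7 dB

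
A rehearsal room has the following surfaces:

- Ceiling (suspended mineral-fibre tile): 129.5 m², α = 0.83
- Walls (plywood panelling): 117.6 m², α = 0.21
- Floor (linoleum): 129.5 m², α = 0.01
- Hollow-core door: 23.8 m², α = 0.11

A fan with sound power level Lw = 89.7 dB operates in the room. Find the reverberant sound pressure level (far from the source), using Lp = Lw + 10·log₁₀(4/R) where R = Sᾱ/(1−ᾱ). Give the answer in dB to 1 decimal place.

72.6 dB

Σ(Sᵢαᵢ) = 129.5·0.83 + 117.6·0.21 + 129.5·0.01 + 23.8·0.11 = 136.094; total area S = 400.4 m².
ᾱ = 136.094/400.4 = 0.3399; R = Sᾱ/(1−ᾱ) = 136.094/(1−0.3399) = 206.172 m².
Lp = Lw + 10 log₁₀(4/R) = 89.7 -17.12 = 72.6 dB.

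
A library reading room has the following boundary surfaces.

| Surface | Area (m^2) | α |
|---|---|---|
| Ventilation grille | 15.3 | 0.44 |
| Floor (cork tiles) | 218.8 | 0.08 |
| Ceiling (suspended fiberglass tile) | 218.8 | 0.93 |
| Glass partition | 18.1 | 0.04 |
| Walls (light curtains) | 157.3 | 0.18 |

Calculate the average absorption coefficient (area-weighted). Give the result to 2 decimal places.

S = Σ Sᵢ = 15.3 + 218.8 + 218.8 + 18.1 + 157.3 = 628.3 m^2.
A = 15.3×0.44 + 218.8×0.08 + 218.8×0.93 + 18.1×0.04 + 157.3×0.18 = 256.758 sabins.
ᾱ = A/S = 0.41.

0.41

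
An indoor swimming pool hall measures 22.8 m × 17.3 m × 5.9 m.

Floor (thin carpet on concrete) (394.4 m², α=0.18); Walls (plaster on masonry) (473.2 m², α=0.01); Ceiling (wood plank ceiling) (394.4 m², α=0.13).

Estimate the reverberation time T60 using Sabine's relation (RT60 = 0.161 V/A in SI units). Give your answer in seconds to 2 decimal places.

2.95 sec

A = Σ Sᵢαᵢ = 394.4×0.18 + 473.2×0.01 + 394.4×0.13 = 126.996 sabins.
Room volume: 2327.196 m³.
T = 0.161 V/A = 0.161·2327.196/126.996 = 2.95 s.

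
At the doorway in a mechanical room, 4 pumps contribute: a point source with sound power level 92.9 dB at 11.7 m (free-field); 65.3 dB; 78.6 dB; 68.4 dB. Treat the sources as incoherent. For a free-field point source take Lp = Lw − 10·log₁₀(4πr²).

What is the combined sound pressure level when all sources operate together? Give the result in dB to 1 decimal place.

79.2 dB

Source at 11.7 m: Lp = 92.9 − 10·log₁₀(4π·11.7²) = 92.9 − 10·log₁₀(1720.210) = 60.5 dB.
Converting to relative power and adding: 10^(60.5/10) + 10^(65.3/10) + 10^(78.6/10) + 10^(68.4/10) = 8.387e+07.
L_total = 10·log₁₀(8.387e+07) = 79.2 dB.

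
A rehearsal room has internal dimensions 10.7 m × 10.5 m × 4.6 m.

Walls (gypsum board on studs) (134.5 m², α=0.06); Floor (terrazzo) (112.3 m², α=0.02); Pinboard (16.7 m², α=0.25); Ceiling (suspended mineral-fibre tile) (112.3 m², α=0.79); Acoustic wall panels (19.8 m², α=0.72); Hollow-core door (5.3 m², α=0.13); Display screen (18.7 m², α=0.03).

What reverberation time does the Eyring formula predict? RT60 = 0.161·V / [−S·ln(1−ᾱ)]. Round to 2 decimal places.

0.60 s

S = Σ Sᵢ = 419.6 m².
Absorption A = 134.5·0.06 + 112.3·0.02 + 16.7·0.25 + 112.3·0.79 + 19.8·0.72 + 5.3·0.13 + 18.7·0.03 = 118.714 sabins.
Mean coefficient ᾱ = A/S = 0.2829.
Eyring denominator: −S ln(1−ᾱ) = 139.534.
V = 10.7 × 10.5 × 4.6 = 516.81 m³.
RT60 = 0.161 × 516.81 / 139.534 = 0.60 s.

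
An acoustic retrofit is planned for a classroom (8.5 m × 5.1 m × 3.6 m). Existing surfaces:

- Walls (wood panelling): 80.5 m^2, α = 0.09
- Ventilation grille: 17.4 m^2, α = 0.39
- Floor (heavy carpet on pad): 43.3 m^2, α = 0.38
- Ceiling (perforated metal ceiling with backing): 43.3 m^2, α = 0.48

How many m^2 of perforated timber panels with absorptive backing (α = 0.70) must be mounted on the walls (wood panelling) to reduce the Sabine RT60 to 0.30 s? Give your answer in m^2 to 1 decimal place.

53.3

Total absorption A₁ = 80.5×0.09 + 17.4×0.39 + 43.3×0.38 + 43.3×0.48
  = 7.245 + 6.786 + 16.454 + 20.784 = 51.269 m^2 sabins.
Required A₂ = 0.161·156.06/0.30 = 83.752 sabins.
ΔA needed = 83.752 − 51.269 = 32.483 sabins.
Net gain per m^2: Δα = 0.70 − 0.09 = 0.61.
Area = ΔA/Δα = 32.483/0.61 = 53.3 m^2.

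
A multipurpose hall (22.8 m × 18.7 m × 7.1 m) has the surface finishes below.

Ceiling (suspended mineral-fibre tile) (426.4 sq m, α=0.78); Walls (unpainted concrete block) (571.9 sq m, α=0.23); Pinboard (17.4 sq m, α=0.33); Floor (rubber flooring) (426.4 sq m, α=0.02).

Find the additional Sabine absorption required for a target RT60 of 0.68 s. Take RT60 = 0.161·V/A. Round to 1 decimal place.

238.3 sabins

Equivalent absorption area: A₁ = 426.4×0.78 + 571.9×0.23 + 17.4×0.33 + 426.4×0.02 = 478.399 sq m.
Target A₂ = 0.161·3027.156/0.68 = 716.724 sabins (V = 3027.156 m³).
ΔA = A₂ − A₁ = 716.724 − 478.399 = 238.3 sabins.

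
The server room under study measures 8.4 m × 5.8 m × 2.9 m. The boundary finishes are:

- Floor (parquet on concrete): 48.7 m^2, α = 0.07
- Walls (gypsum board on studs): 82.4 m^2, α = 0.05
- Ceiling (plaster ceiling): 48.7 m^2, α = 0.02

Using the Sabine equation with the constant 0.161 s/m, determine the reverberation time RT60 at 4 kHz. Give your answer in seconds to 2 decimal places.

Summing Sᵢαᵢ: 3.409 + 4.120 + 0.974 → A = 8.503 sabins.
V = 8.4·5.8·2.9 = 141.288 m³.
Sabine: RT60 = 0.161 × 141.288 / 8.503 = 2.68 s.

2.68 sec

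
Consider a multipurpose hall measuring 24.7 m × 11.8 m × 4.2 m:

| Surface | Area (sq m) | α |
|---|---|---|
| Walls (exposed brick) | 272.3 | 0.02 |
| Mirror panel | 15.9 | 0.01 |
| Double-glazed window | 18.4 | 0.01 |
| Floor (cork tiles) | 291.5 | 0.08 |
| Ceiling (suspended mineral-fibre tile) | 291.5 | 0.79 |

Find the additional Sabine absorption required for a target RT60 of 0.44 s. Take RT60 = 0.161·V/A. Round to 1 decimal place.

188.5 sabins

Summing Sᵢαᵢ: 5.446 + 0.159 + 0.184 + 23.320 + 230.285 → A₁ = 259.394 sabins.
For T = 0.44 s, need A₂ = 0.161·V/T = 0.161·1224.132/0.44 = 447.921 sabins.
ΔA = A₂ − A₁ = 447.921 − 259.394 = 188.5 sabins.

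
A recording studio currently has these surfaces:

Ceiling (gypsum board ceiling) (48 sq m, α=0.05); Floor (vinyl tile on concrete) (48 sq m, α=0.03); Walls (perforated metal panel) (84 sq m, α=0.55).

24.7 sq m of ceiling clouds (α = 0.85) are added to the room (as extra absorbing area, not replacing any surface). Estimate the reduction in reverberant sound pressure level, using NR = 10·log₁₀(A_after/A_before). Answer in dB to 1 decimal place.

Summing Sᵢαᵢ: 2.400 + 1.440 + 46.200 → A_before = 50.040 sabins.
Added absorption = 24.7 × 0.85 = 20.995 sabins.
A_after = 50.040 + 20.995 = 71.035 sabins.
Reduction = 10 log₁₀(A_after/A_before) = 10 log₁₀(1.4196) = 1.5 dB.

1.5 dB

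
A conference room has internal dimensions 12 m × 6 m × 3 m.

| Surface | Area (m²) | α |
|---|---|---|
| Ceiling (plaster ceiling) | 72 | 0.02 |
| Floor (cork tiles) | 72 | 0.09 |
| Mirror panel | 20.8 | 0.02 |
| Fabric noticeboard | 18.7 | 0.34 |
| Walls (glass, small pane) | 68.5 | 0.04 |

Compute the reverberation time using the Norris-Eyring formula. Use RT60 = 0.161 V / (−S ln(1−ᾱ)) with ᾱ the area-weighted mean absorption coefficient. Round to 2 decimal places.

1.92 sec

S = Σ Sᵢ = 252.0 m².
Σ(Sᵢαᵢ) = 72×0.02 + 72×0.09 + 20.8×0.02 + 18.7×0.34 + 68.5×0.04 = 17.434.
Mean coefficient ᾱ = A/S = 0.0692.
−S·ln(1−ᾱ) = −252.0 × ln(1 − 0.0692) = 18.071.
V = 12 × 6 × 3 = 216 m³.
T = 0.161·V/[−S·ln(1−ᾱ)] = 0.161·216/18.071 = 1.92 s.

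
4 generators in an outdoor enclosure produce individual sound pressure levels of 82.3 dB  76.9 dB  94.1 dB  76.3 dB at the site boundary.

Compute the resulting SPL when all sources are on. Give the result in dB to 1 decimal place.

94.5 dB

Converting to relative power and adding: 10^(82.3/10) + 10^(76.9/10) + 10^(94.1/10) + 10^(76.3/10) = 2.832e+09.
Back to dB: 10·log₁₀ Σ = 94.5 dB.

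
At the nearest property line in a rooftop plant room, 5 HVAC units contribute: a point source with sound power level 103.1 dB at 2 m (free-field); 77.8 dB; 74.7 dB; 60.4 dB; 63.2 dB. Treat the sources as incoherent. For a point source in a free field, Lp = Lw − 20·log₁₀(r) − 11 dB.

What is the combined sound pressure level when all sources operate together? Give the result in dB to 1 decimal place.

Source at 2 m: Lp = 103.1 − 20·log₁₀(2) − 11 = 86.1 dB.
Converting to relative power and adding: 10^(86.1/10) + 10^(77.8/10) + 10^(74.7/10) + 10^(60.4/10) + 10^(63.2/10) = 5.003e+08.
Back to dB: 10·log₁₀ Σ = 87.0 dB.

87.0 dB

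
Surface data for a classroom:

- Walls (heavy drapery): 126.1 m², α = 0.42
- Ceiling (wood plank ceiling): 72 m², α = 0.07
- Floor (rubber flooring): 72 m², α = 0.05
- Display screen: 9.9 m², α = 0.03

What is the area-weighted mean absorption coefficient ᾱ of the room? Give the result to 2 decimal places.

S = Σ Sᵢ = 126.1 + 72 + 72 + 9.9 = 280.0 m².
Σ(Sᵢαᵢ) = 126.1*0.42 + 72*0.07 + 72*0.05 + 9.9*0.03 = 61.899.
ᾱ = A/S = 0.22.

0.22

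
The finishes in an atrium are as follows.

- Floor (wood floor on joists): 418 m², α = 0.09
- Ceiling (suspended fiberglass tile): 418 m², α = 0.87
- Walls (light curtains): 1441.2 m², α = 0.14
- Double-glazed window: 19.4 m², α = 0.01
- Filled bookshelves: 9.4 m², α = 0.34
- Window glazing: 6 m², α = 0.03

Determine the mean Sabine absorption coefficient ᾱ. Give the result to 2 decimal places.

S = Σ Sᵢ = 418 + 418 + 1441.2 + 19.4 + 9.4 + 6 = 2312.0 m².
Weighted sum Σ Sα = 606.618.
ᾱ = 606.618 / 2312.0 = 0.26.

0.26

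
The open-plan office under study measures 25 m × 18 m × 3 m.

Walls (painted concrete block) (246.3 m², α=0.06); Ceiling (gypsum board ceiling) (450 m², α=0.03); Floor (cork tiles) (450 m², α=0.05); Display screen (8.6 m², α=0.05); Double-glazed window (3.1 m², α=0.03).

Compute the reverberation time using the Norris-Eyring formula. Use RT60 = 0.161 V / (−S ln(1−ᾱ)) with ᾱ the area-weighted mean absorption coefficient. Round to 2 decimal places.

Total surface area S = 246.3 + 450 + 450 + 8.6 + 3.1 = 1158.0 m².
Absorption A = 246.3×0.06 + 450×0.03 + 450×0.05 + 8.6×0.05 + 3.1×0.03 = 51.301 sabins.
Mean coefficient ᾱ = A/S = 0.0443.
−S·ln(1−ᾱ) = −1158.0 × ln(1 − 0.0443) = 52.470.
V = 25 × 18 × 3 = 1350 m³.
RT60 = 0.161 × 1350 / 52.470 = 4.14 s.

4.14 s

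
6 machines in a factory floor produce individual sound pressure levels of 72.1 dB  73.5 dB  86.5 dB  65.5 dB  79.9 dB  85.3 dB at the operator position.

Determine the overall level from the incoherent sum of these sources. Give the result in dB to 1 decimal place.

Sum in the linear (power) domain: Σ 10^(Lᵢ/10) = 10^(72.1/10) + 10^(73.5/10) + 10^(86.5/10) + 10^(65.5/10) + 10^(79.9/10) + 10^(85.3/10) = 9.254e+08.
Back to dB: 10·log₁₀ Σ = 89.7 dB.

89.7 dB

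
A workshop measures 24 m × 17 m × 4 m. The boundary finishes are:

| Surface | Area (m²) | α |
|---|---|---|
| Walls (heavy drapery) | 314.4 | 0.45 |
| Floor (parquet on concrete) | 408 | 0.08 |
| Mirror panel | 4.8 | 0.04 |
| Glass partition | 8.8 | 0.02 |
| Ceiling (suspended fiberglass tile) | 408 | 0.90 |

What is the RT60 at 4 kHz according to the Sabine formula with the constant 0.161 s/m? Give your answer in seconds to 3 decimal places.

0.485 s

A = Σ Sᵢαᵢ = 314.4·0.45 + 408·0.08 + 4.8·0.04 + 8.8·0.02 + 408·0.90 = 541.688 sabins.
Volume V = 24 × 17 × 4 = 1632 m³.
T = 0.161 V/A = 0.161·1632/541.688 = 0.485 s.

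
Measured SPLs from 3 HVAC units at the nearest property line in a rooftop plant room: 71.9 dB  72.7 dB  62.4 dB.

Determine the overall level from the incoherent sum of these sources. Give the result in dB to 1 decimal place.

75.5 dB

Converting to relative power and adding: 10^(71.9/10) + 10^(72.7/10) + 10^(62.4/10) = 3.585e+07.
Back to dB: 10·log₁₀ Σ = 75.5 dB.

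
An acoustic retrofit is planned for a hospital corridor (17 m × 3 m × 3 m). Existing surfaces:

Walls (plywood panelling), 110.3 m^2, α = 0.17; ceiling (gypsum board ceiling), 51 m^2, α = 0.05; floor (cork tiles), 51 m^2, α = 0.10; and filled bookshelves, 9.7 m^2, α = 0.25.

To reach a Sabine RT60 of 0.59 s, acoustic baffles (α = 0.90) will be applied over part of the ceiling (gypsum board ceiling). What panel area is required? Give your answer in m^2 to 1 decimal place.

Equivalent absorption area: A₁ = 110.3×0.17 + 51×0.05 + 51×0.10 + 9.7×0.25 = 28.826 m^2.
V = 153 m³. Target absorption A₂ = 0.161 × 153 / 0.59 = 41.751 sabins.
Absorption to add: 41.751 − 28.826 = 12.925 sabins.
Net gain per m^2: Δα = 0.90 − 0.05 = 0.85.
Panel area = 12.925 / 0.85 = 15.2 m^2.

15.2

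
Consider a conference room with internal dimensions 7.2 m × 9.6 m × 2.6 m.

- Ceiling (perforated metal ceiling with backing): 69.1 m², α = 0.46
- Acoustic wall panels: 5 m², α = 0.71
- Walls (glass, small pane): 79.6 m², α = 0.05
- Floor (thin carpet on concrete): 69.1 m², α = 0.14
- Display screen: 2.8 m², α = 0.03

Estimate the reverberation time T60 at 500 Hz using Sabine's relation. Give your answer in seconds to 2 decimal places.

Total absorption A = 69.1·0.46 + 5·0.71 + 79.6·0.05 + 69.1·0.14 + 2.8·0.03
  = 31.786 + 3.550 + 3.980 + 9.674 + 0.084 = 49.074 m² sabins.
V = 7.2·9.6·2.6 = 179.712 m³.
Sabine: RT60 = 0.161 × 179.712 / 49.074 = 0.59 s.

0.59 s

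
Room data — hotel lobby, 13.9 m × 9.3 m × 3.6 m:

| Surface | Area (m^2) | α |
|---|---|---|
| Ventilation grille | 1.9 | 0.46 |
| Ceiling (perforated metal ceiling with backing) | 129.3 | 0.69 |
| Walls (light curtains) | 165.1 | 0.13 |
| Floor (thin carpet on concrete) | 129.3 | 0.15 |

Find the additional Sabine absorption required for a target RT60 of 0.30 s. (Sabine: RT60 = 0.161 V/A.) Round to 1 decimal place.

118.8 sabins

A₁ = Σ Sᵢαᵢ = 1.9×0.46 + 129.3×0.69 + 165.1×0.13 + 129.3×0.15 = 130.949 sabins.
For T = 0.30 s, need A₂ = 0.161·V/T = 0.161·465.372/0.30 = 249.750 sabins.
ΔA = A₂ − A₁ = 249.750 − 130.949 = 118.8 sabins.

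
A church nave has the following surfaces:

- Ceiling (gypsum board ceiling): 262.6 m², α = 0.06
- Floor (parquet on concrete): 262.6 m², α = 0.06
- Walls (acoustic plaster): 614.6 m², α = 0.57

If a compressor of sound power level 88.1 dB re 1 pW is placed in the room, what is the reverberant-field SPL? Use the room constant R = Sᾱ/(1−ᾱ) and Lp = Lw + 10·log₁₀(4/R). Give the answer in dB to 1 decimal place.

A = 381.834 sabins; S = 1139.8 m².
ᾱ = 381.834/1139.8 = 0.3350; R = Sᾱ/(1−ᾱ) = 381.834/(1−0.3350) = 574.186 m².
Lp = Lw + 10 log₁₀(4/R) = 88.1 -21.57 = 66.5 dB.

66.5 dB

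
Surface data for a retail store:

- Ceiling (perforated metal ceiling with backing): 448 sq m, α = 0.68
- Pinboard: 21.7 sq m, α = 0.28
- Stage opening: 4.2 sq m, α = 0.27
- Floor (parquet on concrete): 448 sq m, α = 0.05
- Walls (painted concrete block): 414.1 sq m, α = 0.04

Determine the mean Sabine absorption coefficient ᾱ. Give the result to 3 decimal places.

0.263

S = Σ Sᵢ = 448 + 21.7 + 4.2 + 448 + 414.1 = 1336.0 sq m.
A = 448*0.68 + 21.7*0.28 + 4.2*0.27 + 448*0.05 + 414.1*0.04 = 350.814 sabins.
ᾱ = 350.814 / 1336.0 = 0.263.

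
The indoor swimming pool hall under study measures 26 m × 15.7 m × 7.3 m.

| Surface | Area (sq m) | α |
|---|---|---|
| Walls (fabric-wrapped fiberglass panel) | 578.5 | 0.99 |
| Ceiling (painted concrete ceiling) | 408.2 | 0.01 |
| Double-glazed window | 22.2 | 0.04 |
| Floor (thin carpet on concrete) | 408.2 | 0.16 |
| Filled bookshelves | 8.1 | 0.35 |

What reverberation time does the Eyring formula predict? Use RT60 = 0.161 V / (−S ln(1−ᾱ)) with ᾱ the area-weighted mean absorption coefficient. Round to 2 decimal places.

0.56 sec

S = Σ Sᵢ = 1425.2 sq m.
Absorption A = 578.5·0.99 + 408.2·0.01 + 22.2·0.04 + 408.2·0.16 + 8.1·0.35 = 645.832 sabins.
ᾱ = 645.832 / 1425.2 = 0.4532.
−S·ln(1−ᾱ) = −1425.2 × ln(1 − 0.4532) = 860.354.
V = 26 × 15.7 × 7.3 = 2979.86 m³.
T = 0.161·V/[−S·ln(1−ᾱ)] = 0.161·2979.86/860.354 = 0.56 s.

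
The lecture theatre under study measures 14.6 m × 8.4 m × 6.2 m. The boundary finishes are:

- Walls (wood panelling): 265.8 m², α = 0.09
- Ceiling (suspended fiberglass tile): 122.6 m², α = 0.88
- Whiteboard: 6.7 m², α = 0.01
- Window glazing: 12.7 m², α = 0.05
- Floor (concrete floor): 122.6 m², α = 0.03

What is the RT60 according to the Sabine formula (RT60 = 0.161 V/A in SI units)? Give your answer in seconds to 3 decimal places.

Summing Sᵢαᵢ: 23.922 + 107.888 + 0.067 + 0.635 + 3.678 → A = 136.190 sabins.
Volume V = 14.6 × 8.4 × 6.2 = 760.368 m³.
Sabine: RT60 = 0.161 × 760.368 / 136.190 = 0.899 s.

0.899 seconds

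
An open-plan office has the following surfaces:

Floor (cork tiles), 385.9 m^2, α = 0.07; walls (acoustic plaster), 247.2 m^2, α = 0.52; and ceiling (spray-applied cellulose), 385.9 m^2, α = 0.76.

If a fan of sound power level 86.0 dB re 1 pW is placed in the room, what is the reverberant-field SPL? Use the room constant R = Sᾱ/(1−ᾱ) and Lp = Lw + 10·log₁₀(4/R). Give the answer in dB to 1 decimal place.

63.0 dB

Σ(Sᵢαᵢ) = 385.9×0.07 + 247.2×0.52 + 385.9×0.76 = 448.841; total area S = 1019.0 m^2.
ᾱ = 0.4405, so room constant R = A/(1−ᾱ) = 802.218 m^2.
Lp = Lw + 10 log₁₀(4/R) = 86.0 -23.02 = 63.0 dB.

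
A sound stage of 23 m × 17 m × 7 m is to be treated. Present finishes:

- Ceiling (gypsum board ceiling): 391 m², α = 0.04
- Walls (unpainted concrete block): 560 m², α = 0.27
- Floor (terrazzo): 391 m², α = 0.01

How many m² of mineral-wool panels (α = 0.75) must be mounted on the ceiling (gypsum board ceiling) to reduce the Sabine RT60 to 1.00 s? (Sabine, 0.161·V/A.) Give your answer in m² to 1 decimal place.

380.2

A₁ = Σ Sᵢαᵢ = 391*0.04 + 560*0.27 + 391*0.01 = 170.750 sabins.
Required A₂ = 0.161·2737/1.00 = 440.657 sabins.
Absorption to add: 440.657 − 170.750 = 269.907 sabins.
Each m² of panel replacing the ceiling (gypsum board ceiling) adds (0.75 − 0.04) = 0.71 sabins.
Area = ΔA/Δα = 269.907/0.71 = 380.2 m².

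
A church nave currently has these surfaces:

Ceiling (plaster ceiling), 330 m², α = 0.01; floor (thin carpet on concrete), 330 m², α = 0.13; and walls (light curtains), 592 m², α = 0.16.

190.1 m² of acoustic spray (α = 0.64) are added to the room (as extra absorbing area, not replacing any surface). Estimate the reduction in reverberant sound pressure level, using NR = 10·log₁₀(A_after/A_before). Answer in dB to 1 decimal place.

2.7 dB

Summing Sᵢαᵢ: 3.300 + 42.900 + 94.720 → A_before = 140.920 sabins.
Added absorption = 190.1 × 0.64 = 121.664 sabins.
New total A_after = 262.584 sabins.
NR = 10·log₁₀(262.584/140.920) = 2.7 dB.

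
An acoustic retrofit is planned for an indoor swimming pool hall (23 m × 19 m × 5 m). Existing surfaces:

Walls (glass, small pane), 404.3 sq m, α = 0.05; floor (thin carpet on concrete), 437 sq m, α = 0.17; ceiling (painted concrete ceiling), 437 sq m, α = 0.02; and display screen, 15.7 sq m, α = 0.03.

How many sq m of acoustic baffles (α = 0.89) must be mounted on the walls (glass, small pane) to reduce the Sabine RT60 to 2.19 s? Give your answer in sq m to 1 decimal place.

67.8

A₁ = Σ Sᵢαᵢ = 404.3·0.05 + 437·0.17 + 437·0.02 + 15.7·0.03 = 103.716 sabins.
Required A₂ = 0.161·2185/2.19 = 160.632 sabins.
ΔA needed = 160.632 − 103.716 = 56.916 sabins.
Each sq m of panel replacing the walls (glass, small pane) adds (0.89 − 0.05) = 0.84 sabins.
Panel area = 56.916 / 0.84 = 67.8 sq m.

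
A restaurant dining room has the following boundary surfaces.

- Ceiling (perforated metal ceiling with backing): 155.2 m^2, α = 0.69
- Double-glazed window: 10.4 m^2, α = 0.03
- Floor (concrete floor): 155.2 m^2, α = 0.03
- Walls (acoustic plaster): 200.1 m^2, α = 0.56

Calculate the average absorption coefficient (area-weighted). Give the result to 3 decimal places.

0.430

S = Σ Sᵢ = 155.2 + 10.4 + 155.2 + 200.1 = 520.9 m^2.
A = 155.2*0.69 + 10.4*0.03 + 155.2*0.03 + 200.1*0.56 = 224.112 sabins.
ᾱ = 224.112 / 520.9 = 0.430.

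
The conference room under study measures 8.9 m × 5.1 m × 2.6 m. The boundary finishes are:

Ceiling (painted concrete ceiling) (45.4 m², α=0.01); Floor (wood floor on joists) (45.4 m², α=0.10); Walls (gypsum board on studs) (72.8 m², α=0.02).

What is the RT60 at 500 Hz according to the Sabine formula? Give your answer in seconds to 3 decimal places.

2.946 s

Total absorption A = 45.4*0.01 + 45.4*0.10 + 72.8*0.02
  = 0.454 + 4.540 + 1.456 = 6.450 m² sabins.
Room volume: 118.014 m³.
Sabine: RT60 = 0.161 × 118.014 / 6.450 = 2.946 s.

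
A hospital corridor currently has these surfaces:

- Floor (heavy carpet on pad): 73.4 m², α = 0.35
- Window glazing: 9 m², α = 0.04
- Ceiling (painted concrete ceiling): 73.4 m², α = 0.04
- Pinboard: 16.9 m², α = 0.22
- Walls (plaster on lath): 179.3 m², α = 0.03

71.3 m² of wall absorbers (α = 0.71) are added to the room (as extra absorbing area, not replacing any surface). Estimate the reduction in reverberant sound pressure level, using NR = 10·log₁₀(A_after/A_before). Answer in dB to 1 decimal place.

A_before = Σ Sᵢαᵢ = 73.4·0.35 + 9·0.04 + 73.4·0.04 + 16.9·0.22 + 179.3·0.03 = 38.083 sabins.
Treatment contributes 71.3·0.71 = 50.623 sabins.
A_after = 38.083 + 50.623 = 88.706 sabins.
NR = 10·log₁₀(88.706/38.083) = 3.7 dB.

3.7 dB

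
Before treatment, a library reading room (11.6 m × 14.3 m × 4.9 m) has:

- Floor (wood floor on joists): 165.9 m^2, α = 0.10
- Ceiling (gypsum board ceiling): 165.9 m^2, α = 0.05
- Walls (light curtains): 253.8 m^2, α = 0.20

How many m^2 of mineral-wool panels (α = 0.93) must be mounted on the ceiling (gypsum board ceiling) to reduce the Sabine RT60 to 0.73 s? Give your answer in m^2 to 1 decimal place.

A₁ = Σ Sᵢαᵢ = 165.9×0.10 + 165.9×0.05 + 253.8×0.20 = 75.645 sabins.
Required A₂ = 0.161·812.812/0.73 = 179.264 sabins.
ΔA needed = 179.264 − 75.645 = 103.619 sabins.
Each m^2 of panel replacing the ceiling (gypsum board ceiling) adds (0.93 − 0.05) = 0.88 sabins.
Panel area = 103.619 / 0.88 = 117.7 m^2.

117.7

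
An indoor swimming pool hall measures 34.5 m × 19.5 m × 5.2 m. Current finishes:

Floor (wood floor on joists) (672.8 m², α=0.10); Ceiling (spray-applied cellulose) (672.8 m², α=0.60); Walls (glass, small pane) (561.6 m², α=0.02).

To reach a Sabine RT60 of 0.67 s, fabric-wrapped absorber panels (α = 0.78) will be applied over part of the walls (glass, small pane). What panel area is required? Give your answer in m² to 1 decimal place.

Equivalent absorption area: A₁ = 672.8×0.10 + 672.8×0.60 + 561.6×0.02 = 482.192 m².
Required A₂ = 0.161·3498.3/0.67 = 840.636 sabins.
ΔA needed = 840.636 − 482.192 = 358.444 sabins.
Net gain per m²: Δα = 0.78 − 0.02 = 0.76.
Panel area = 358.444 / 0.76 = 471.6 m².

471.6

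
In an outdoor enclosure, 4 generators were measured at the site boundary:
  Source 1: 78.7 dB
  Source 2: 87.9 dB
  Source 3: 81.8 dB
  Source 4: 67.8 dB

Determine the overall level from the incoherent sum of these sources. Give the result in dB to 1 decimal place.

89.3 dB

Converting to relative power and adding: 10^(78.7/10) + 10^(87.9/10) + 10^(81.8/10) + 10^(67.8/10) = 8.481e+08.
L_total = 10·log₁₀(8.481e+08) = 89.3 dB.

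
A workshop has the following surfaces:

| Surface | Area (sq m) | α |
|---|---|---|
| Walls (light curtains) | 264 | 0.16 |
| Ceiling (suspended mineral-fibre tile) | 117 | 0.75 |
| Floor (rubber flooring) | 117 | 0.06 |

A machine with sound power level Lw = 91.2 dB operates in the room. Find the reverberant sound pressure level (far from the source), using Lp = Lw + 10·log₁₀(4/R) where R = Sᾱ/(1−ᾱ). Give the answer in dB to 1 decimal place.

74.5 dB

Σ(Sᵢαᵢ) = 264×0.16 + 117×0.75 + 117×0.06 = 137.010; total area S = 498.0 sq m.
ᾱ = 137.010/498.0 = 0.2751; R = Sᾱ/(1−ᾱ) = 137.010/(1−0.2751) = 189.005 sq m.
Lp = 91.2 + 10·log₁₀(4/189.005) = 91.2 + (-16.74) = 74.5 dB.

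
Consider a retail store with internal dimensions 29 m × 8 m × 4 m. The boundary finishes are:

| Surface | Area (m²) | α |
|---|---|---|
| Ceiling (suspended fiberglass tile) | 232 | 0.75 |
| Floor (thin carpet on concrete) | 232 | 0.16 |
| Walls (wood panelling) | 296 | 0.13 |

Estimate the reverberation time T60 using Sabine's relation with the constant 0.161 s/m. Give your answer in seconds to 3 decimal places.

Equivalent absorption area: A = 232*0.75 + 232*0.16 + 296*0.13 = 249.600 m².
V = 29·8·4 = 928 m³.
Sabine: RT60 = 0.161 × 928 / 249.600 = 0.599 s.

0.599 seconds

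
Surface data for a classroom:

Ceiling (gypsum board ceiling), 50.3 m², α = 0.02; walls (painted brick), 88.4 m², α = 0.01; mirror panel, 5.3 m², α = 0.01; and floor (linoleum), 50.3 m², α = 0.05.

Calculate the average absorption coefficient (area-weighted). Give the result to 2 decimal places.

Total surface area S = 194.3 m².
Σ(Sᵢαᵢ) = 50.3·0.02 + 88.4·0.01 + 5.3·0.01 + 50.3·0.05 = 4.458.
ᾱ = A/S = 0.02.

0.02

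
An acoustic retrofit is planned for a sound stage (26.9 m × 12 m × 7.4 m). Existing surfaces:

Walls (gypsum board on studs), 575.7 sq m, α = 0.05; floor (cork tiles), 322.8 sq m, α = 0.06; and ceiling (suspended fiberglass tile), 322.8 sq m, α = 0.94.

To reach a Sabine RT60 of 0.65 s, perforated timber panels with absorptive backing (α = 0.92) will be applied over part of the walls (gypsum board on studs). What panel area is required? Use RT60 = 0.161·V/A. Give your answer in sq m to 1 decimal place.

276.0

Total absorption A₁ = 575.7×0.05 + 322.8×0.06 + 322.8×0.94
  = 28.785 + 19.368 + 303.432 = 351.585 sq m sabins.
Required A₂ = 0.161·2388.72/0.65 = 591.668 sabins.
Absorption to add: 591.668 − 351.585 = 240.083 sabins.
Net gain per sq m: Δα = 0.92 − 0.05 = 0.87.
Panel area = 240.083 / 0.87 = 276.0 sq m.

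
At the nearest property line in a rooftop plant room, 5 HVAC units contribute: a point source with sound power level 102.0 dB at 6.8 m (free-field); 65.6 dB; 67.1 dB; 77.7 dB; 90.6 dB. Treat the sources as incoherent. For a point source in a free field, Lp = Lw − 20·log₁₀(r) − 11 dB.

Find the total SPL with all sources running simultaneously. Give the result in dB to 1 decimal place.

Source at 6.8 m: Lp = 102.0 − 20·log₁₀(6.8) − 11 = 74.3 dB.
Sum in the linear (power) domain: Σ 10^(Lᵢ/10) = 10^(74.3/10) + 10^(65.6/10) + 10^(67.1/10) + 10^(77.7/10) + 10^(90.6/10) = 1.243e+09.
Back to dB: 10·log₁₀ Σ = 90.9 dB.

90.9 dB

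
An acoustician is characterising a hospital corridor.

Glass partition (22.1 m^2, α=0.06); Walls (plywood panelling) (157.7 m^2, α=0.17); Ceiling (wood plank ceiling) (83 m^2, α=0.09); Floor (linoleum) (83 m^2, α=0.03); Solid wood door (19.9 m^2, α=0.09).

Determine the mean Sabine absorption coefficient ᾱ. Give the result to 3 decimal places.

S = Σ Sᵢ = 22.1 + 157.7 + 83 + 83 + 19.9 = 365.7 m^2.
A = 22.1·0.06 + 157.7·0.17 + 83·0.09 + 83·0.03 + 19.9·0.09 = 39.886 sabins.
ᾱ = A/S = 0.109.

0.109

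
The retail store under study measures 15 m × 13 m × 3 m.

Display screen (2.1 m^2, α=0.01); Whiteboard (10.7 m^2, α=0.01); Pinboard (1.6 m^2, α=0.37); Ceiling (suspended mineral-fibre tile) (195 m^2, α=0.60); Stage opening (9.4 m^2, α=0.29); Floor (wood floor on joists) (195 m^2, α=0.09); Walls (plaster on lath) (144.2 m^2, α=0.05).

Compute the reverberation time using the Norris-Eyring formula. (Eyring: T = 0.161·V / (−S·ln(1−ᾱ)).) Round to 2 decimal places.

0.56 s

Total surface area S = 2.1 + 10.7 + 1.6 + 195 + 9.4 + 195 + 144.2 = 558.0 m^2.
Absorption A = 2.1×0.01 + 10.7×0.01 + 1.6×0.37 + 195×0.60 + 9.4×0.29 + 195×0.09 + 144.2×0.05 = 145.206 sabins.
Mean coefficient ᾱ = A/S = 0.2602.
−S·ln(1−ᾱ) = −558.0 × ln(1 − 0.2602) = 168.167.
V = 15 × 13 × 3 = 585 m³.
T = 0.161·V/[−S·ln(1−ᾱ)] = 0.161·585/168.167 = 0.56 s.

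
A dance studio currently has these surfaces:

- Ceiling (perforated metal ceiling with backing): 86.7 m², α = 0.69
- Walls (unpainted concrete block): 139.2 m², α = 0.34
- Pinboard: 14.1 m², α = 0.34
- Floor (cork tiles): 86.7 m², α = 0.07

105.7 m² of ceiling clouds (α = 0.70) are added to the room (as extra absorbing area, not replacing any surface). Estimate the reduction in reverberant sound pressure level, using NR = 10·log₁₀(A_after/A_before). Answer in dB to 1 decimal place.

Equivalent absorption area: A_before = 86.7*0.69 + 139.2*0.34 + 14.1*0.34 + 86.7*0.07 = 118.014 m².
Treatment contributes 105.7·0.70 = 73.990 sabins.
A_after = 118.014 + 73.990 = 192.004 sabins.
Reduction = 10 log₁₀(A_after/A_before) = 10 log₁₀(1.6270) = 2.1 dB.

2.1 dB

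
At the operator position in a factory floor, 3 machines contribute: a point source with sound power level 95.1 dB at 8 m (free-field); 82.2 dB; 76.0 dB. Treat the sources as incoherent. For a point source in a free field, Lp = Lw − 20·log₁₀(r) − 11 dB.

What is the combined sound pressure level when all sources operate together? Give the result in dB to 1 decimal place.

Source at 8 m: Lp = 95.1 − 20·log₁₀(8) − 11 = 66.0 dB.
Sum in the linear (power) domain: Σ 10^(Lᵢ/10) = 10^(66.0/10) + 10^(82.2/10) + 10^(76.0/10) = 2.098e+08.
Combined level = 10 log₁₀(2.098e+08) = 83.2 dB.

83.2 dB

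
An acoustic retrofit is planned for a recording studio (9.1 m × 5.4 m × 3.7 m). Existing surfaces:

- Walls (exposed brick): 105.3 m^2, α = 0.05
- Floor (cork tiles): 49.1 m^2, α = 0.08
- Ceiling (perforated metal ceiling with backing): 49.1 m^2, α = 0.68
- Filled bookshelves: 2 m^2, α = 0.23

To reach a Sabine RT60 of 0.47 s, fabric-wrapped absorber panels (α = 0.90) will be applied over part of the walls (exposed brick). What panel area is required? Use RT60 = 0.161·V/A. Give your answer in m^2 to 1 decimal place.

Total absorption A₁ = 105.3×0.05 + 49.1×0.08 + 49.1×0.68 + 2×0.23
  = 5.265 + 3.928 + 33.388 + 0.460 = 43.041 m^2 sabins.
V = 181.818 m³. Target absorption A₂ = 0.161 × 181.818 / 0.47 = 62.282 sabins.
ΔA needed = 62.282 − 43.041 = 19.241 sabins.
Net gain per m^2: Δα = 0.90 − 0.05 = 0.85.
Area = ΔA/Δα = 19.241/0.85 = 22.6 m^2.

22.6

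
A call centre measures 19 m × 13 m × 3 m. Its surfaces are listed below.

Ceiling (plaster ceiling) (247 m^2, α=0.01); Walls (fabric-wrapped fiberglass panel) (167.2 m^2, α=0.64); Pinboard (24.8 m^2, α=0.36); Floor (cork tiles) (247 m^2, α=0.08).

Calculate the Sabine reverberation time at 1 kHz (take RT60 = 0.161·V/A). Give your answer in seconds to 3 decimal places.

0.863 sec

Equivalent absorption area: A = 247·0.01 + 167.2·0.64 + 24.8·0.36 + 247·0.08 = 138.166 m^2.
V = 19·13·3 = 741 m³.
Sabine: RT60 = 0.161 × 741 / 138.166 = 0.863 s.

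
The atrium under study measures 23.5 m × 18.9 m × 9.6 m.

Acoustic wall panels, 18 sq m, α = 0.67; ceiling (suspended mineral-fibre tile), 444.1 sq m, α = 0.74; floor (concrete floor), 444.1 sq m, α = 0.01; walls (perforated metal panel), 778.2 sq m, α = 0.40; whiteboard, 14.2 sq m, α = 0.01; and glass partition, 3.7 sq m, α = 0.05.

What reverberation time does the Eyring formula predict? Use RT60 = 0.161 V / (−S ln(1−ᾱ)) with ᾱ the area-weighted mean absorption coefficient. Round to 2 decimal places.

0.83 s

S = Σ Sᵢ = 1702.3 sq m.
Σ(Sᵢαᵢ) = 18·0.67 + 444.1·0.74 + 444.1·0.01 + 778.2·0.40 + 14.2·0.01 + 3.7·0.05 = 656.742.
ᾱ = 656.742 / 1702.3 = 0.3858.
−S·ln(1−ᾱ) = −1702.3 × ln(1 − 0.3858) = 829.760.
V = 23.5 × 18.9 × 9.6 = 4263.84 m³.
T = 0.161·V/[−S·ln(1−ᾱ)] = 0.161·4263.84/829.760 = 0.83 s.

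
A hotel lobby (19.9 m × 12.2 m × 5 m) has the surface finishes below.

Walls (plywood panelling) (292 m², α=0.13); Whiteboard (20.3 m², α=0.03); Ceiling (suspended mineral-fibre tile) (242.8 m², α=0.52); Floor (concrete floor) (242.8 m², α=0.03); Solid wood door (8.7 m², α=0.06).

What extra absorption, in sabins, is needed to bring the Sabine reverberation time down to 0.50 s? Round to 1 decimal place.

A₁ = Σ Sᵢαᵢ = 292×0.13 + 20.3×0.03 + 242.8×0.52 + 242.8×0.03 + 8.7×0.06 = 172.631 sabins.
For T = 0.50 s, need A₂ = 0.161·V/T = 0.161·1213.9/0.50 = 390.876 sabins.
ΔA = A₂ − A₁ = 390.876 − 172.631 = 218.2 sabins.

218.2 sabins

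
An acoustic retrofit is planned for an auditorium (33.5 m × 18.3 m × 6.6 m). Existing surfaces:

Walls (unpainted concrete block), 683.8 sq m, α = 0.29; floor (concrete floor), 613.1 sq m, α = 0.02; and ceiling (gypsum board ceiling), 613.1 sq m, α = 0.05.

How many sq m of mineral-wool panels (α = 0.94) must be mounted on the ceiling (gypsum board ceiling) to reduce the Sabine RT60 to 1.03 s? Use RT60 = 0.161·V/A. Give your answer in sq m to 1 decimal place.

A₁ = Σ Sᵢαᵢ = 683.8·0.29 + 613.1·0.02 + 613.1·0.05 = 241.219 sabins.
V = 4046.13 m³. Target absorption A₂ = 0.161 × 4046.13 / 1.03 = 632.453 sabins.
ΔA needed = 632.453 − 241.219 = 391.234 sabins.
Net gain per sq m: Δα = 0.94 − 0.05 = 0.89.
Panel area = 391.234 / 0.89 = 439.6 sq m.

439.6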